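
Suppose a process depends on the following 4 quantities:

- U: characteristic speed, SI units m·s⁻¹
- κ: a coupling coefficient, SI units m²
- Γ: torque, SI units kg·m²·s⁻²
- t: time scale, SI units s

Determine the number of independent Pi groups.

1

There are 4 variables and 3 base dimensions (M, L, T).
The dimension matrix has rank 3.
Independent dimensionless groups: 4 − 3 = 1.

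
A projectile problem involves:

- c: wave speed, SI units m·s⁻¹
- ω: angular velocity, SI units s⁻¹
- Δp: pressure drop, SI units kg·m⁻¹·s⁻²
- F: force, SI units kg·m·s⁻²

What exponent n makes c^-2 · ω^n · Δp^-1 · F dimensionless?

2

Balance the T exponent: (-1)·n from ω, plus −2·(-1) − (-2) + (-2) = 2 from the rest, must sum to zero.
−n + 2 = 0, so n = 2.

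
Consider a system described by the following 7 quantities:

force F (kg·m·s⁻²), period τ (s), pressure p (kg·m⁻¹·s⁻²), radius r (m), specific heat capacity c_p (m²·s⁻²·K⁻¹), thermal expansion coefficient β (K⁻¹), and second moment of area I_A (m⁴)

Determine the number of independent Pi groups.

There are 7 variables and 4 base dimensions (M, L, T, Θ).
The dimension matrix has rank 4.
Independent dimensionless groups: 7 − 4 = 3.

3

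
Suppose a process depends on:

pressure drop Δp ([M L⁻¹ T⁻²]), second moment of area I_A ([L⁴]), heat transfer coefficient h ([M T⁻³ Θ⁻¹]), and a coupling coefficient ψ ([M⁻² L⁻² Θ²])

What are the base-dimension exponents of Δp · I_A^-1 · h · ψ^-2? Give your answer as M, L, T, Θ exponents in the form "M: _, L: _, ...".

Collect each base-dimension exponent across the product:
  M: (1) − (0) + (1) − 2·(-2) = 6
  L: (-1) − (4) + (0) − 2·(-2) = -1
  T: (-2) − (0) + (-3) − 2·(0) = -5
  Θ: (0) − (0) + (-1) − 2·(2) = -5
So the dimensions are [M⁶ L⁻¹ T⁻⁵ Θ⁻⁵].

M: 6, L: -1, T: -5, Θ: -5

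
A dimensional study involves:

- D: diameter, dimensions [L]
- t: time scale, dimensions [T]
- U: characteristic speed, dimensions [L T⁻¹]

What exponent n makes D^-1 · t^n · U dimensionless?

1

Balance the T exponent: (1)·n from t, plus −(0) + (-1) = -1 from the rest, must sum to zero.
n − 1 = 0, so n = 1.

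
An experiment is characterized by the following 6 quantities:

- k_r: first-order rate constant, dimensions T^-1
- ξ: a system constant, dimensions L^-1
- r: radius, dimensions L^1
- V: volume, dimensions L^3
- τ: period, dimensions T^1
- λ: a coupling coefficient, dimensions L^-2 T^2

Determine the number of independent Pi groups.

4

There are 6 variables and 2 base dimensions (L, T).
The dimension matrix has rank 2.
Independent dimensionless groups: 6 − 2 = 4.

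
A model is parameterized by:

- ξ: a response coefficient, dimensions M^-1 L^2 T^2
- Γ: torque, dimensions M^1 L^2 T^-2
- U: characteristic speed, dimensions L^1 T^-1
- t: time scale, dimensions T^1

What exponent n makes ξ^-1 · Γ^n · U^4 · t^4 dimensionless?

-1

Balance the M exponent: (1)·n from Γ, plus −(-1) + 4·(0) + 4·(0) = 1 from the rest, must sum to zero.
n + 1 = 0, so n = -1.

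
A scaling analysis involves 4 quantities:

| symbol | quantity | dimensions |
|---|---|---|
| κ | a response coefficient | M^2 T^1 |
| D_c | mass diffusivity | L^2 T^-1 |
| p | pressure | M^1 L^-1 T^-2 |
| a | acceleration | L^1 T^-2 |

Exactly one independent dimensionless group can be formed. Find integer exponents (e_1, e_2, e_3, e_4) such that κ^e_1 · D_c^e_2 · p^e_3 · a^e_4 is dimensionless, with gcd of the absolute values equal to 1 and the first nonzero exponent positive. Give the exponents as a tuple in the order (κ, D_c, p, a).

(1, -3, -2, 4)

M: e_1·(2) + e_2·(0) + e_3·(1) + e_4·(0) = 0
L: e_1·(0) + e_2·(2) + e_3·(-1) + e_4·(1) = 0
T: e_1·(1) + e_2·(-1) + e_3·(-2) + e_4·(-2) = 0
Solving this homogeneous linear system for the smallest-integer solution (first nonzero entry positive) gives (1, -3, -2, 4).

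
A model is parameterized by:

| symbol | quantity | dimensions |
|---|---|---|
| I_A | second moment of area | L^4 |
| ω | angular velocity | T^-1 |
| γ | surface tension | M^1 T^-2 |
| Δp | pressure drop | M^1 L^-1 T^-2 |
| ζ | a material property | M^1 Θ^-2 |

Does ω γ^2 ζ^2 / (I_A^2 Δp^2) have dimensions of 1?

Sum the exponent of each base dimension across the product:
  M: −2·[I_A]_M + [ω]_M + 2·[γ]_M − 2·[Δp]_M + 2·[ζ]_M = −2·(0) + (0) + 2·(1) − 2·(1) + 2·(1) = 2
  L: −2·[I_A]_L + [ω]_L + 2·[γ]_L − 2·[Δp]_L + 2·[ζ]_L = −2·(4) + (0) + 2·(0) − 2·(-1) + 2·(0) = -6
  T: −2·[I_A]_T + [ω]_T + 2·[γ]_T − 2·[Δp]_T + 2·[ζ]_T = −2·(0) + (-1) + 2·(-2) − 2·(-2) + 2·(0) = -1
  Θ: −2·[I_A]_Θ + [ω]_Θ + 2·[γ]_Θ − 2·[Δp]_Θ + 2·[ζ]_Θ = −2·(0) + (0) + 2·(0) − 2·(0) + 2·(-2) = -4
Net dimensions [M² L⁻⁶ T⁻¹ Θ⁻⁴] ≠ [1] — not dimensionless.

no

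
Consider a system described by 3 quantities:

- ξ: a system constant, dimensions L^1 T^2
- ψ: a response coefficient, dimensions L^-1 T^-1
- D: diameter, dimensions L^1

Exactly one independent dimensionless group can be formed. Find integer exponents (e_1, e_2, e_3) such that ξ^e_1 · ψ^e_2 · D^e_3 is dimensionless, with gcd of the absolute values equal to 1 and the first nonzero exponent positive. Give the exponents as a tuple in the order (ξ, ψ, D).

(1, 2, 1)

L: e_1·(1) + e_2·(-1) + e_3·(1) = 0
T: e_1·(2) + e_2·(-1) + e_3·(0) = 0
Solving this homogeneous linear system for the smallest-integer solution (first nonzero entry positive) gives (1, 2, 1).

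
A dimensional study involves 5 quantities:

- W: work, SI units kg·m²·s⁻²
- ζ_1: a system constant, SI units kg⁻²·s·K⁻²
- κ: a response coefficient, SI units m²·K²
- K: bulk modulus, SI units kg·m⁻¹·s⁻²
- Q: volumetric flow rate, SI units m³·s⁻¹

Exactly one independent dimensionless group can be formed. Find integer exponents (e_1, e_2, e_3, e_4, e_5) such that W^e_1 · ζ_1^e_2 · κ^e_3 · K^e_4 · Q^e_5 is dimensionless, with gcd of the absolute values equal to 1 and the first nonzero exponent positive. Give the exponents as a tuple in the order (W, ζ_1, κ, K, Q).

M: e_1·(1) + e_2·(-2) + e_3·(0) + e_4·(1) + e_5·(0) = 0
L: e_1·(2) + e_2·(0) + e_3·(2) + e_4·(-1) + e_5·(3) = 0
T: e_1·(-2) + e_2·(1) + e_3·(0) + e_4·(-2) + e_5·(-1) = 0
Θ: e_1·(0) + e_2·(-2) + e_3·(2) + e_4·(0) + e_5·(0) = 0
Solving this homogeneous linear system for the smallest-integer solution (first nonzero entry positive) gives (3, 1, 1, -1, -3).

(3, 1, 1, -1, -3)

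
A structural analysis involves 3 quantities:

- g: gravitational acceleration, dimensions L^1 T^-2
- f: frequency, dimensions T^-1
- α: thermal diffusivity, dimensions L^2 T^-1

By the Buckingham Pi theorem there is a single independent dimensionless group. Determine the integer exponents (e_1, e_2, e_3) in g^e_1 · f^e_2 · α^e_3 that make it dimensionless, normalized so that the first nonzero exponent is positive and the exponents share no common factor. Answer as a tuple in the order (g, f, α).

(2, -3, -1)

L: e_1·(1) + e_2·(0) + e_3·(2) = 0
T: e_1·(-2) + e_2·(-1) + e_3·(-1) = 0
Solving this homogeneous linear system for the smallest-integer solution (first nonzero entry positive) gives (2, -3, -1).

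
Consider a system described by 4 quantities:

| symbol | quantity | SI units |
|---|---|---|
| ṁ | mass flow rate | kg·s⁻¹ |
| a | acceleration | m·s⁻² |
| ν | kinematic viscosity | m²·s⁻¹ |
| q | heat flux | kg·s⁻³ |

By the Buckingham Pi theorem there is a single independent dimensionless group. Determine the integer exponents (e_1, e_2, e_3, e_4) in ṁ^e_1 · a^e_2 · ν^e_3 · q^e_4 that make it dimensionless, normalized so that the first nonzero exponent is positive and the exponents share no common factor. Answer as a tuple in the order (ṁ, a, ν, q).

(3, 4, -2, -3)

M: e_1·(1) + e_2·(0) + e_3·(0) + e_4·(1) = 0
L: e_1·(0) + e_2·(1) + e_3·(2) + e_4·(0) = 0
T: e_1·(-1) + e_2·(-2) + e_3·(-1) + e_4·(-3) = 0
Solving this homogeneous linear system for the smallest-integer solution (first nonzero entry positive) gives (3, 4, -2, -3).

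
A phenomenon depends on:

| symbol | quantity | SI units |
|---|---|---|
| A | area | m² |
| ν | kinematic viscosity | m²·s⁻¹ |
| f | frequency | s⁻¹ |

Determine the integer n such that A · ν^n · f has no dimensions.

Balance the L exponent: (2)·n from ν, plus (2) + (0) = 2 from the rest, must sum to zero.
2n + 2 = 0, so n = -1.

-1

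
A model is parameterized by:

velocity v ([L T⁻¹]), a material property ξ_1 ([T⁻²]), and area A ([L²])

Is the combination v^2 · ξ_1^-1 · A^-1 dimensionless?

yes

Sum the exponent of each base dimension across the product:
  L: 2·[v]_L − [ξ_1]_L − [A]_L = 2·(1) − (0) − (2) = 0
  T: 2·[v]_T − [ξ_1]_T − [A]_T = 2·(-1) − (-2) − (0) = 0
All base exponents vanish — dimensionless.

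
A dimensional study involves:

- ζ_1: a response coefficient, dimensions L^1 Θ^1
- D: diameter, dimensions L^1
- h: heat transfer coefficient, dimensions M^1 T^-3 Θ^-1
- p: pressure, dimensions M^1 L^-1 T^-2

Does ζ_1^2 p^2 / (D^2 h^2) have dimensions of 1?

no

Sum the exponent of each base dimension across the product:
  M: 2·[ζ_1]_M − 2·[D]_M − 2·[h]_M + 2·[p]_M = 2·(0) − 2·(0) − 2·(1) + 2·(1) = 0
  L: 2·[ζ_1]_L − 2·[D]_L − 2·[h]_L + 2·[p]_L = 2·(1) − 2·(1) − 2·(0) + 2·(-1) = -2
  T: 2·[ζ_1]_T − 2·[D]_T − 2·[h]_T + 2·[p]_T = 2·(0) − 2·(0) − 2·(-3) + 2·(-2) = 2
  Θ: 2·[ζ_1]_Θ − 2·[D]_Θ − 2·[h]_Θ + 2·[p]_Θ = 2·(1) − 2·(0) − 2·(-1) + 2·(0) = 4
Net dimensions [L⁻² T² Θ⁴] ≠ [1] — not dimensionless.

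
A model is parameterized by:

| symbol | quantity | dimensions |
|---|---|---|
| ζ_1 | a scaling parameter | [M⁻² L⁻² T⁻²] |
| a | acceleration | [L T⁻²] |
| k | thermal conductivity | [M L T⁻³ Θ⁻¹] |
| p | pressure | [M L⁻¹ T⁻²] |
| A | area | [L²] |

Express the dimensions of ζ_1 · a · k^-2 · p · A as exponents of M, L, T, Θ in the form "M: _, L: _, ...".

Collect each base-dimension exponent across the product:
  M: (-2) + (0) − 2·(1) + (1) + (0) = -3
  L: (-2) + (1) − 2·(1) + (-1) + (2) = -2
  T: (-2) + (-2) − 2·(-3) + (-2) + (0) = 0
  Θ: (0) + (0) − 2·(-1) + (0) + (0) = 2
So the dimensions are [M⁻³ L⁻² Θ²].

M: -3, L: -2, T: 0, Θ: 2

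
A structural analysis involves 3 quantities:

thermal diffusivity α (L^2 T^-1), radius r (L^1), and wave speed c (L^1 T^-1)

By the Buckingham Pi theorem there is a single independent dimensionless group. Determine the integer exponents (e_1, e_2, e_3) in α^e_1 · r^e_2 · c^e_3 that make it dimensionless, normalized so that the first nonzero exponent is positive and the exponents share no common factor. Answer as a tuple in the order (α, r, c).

(1, -1, -1)

L: e_1·(2) + e_2·(1) + e_3·(1) = 0
T: e_1·(-1) + e_2·(0) + e_3·(-1) = 0
Solving this homogeneous linear system for the smallest-integer solution (first nonzero entry positive) gives (1, -1, -1).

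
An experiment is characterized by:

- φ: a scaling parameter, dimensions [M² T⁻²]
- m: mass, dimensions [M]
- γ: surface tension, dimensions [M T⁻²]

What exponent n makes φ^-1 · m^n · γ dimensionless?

1

Balance the M exponent: (1)·n from m, plus −(2) + (1) = -1 from the rest, must sum to zero.
n − 1 = 0, so n = 1.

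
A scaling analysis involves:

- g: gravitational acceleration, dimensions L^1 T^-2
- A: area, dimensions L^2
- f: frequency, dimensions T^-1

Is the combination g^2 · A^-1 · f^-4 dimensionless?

Sum the exponent of each base dimension across the product:
  M: 2·[g]_M − [A]_M − 4·[f]_M = 2·(0) − (0) − 4·(0) = 0
  L: 2·[g]_L − [A]_L − 4·[f]_L = 2·(1) − (2) − 4·(0) = 0
  T: 2·[g]_T − [A]_T − 4·[f]_T = 2·(-2) − (0) − 4·(-1) = 0
  Θ: 2·[g]_Θ − [A]_Θ − 4·[f]_Θ = 2·(0) − (0) − 4·(0) = 0
All base exponents vanish — dimensionless.

yes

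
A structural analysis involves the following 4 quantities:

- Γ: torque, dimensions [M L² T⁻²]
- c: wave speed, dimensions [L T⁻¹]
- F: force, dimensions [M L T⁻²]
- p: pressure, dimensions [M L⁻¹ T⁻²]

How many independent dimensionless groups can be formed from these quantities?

1

There are 4 variables and 3 base dimensions (M, L, T).
The dimension matrix has rank 3.
Independent dimensionless groups: 4 − 3 = 1.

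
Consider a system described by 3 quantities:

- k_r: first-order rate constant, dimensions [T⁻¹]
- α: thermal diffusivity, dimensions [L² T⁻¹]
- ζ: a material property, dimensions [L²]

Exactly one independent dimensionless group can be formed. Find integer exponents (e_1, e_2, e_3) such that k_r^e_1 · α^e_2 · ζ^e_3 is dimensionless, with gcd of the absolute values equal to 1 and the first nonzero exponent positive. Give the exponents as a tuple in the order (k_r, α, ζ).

L: e_1·(0) + e_2·(2) + e_3·(2) = 0
T: e_1·(-1) + e_2·(-1) + e_3·(0) = 0
Solving this homogeneous linear system for the smallest-integer solution (first nonzero entry positive) gives (1, -1, 1).

(1, -1, 1)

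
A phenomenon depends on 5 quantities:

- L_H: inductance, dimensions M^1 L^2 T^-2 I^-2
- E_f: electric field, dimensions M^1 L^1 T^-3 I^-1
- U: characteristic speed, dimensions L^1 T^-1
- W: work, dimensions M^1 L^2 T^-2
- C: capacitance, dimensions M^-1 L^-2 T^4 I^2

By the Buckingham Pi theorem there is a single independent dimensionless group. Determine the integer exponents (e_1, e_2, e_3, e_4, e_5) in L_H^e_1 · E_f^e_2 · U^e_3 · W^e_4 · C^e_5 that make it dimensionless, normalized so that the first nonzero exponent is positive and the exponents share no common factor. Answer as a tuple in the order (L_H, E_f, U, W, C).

(1, 2, 2, -1, 2)

M: e_1·(1) + e_2·(1) + e_3·(0) + e_4·(1) + e_5·(-1) = 0
L: e_1·(2) + e_2·(1) + e_3·(1) + e_4·(2) + e_5·(-2) = 0
T: e_1·(-2) + e_2·(-3) + e_3·(-1) + e_4·(-2) + e_5·(4) = 0
I: e_1·(-2) + e_2·(-1) + e_3·(0) + e_4·(0) + e_5·(2) = 0
Solving this homogeneous linear system for the smallest-integer solution (first nonzero entry positive) gives (1, 2, 2, -1, 2).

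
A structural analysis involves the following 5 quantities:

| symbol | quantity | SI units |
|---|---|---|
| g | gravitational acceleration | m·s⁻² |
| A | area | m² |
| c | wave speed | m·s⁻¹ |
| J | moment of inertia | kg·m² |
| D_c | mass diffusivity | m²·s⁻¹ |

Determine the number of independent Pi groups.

2

There are 5 variables and 3 base dimensions (M, L, T).
The dimension matrix has rank 3.
Independent dimensionless groups: 5 − 3 = 2.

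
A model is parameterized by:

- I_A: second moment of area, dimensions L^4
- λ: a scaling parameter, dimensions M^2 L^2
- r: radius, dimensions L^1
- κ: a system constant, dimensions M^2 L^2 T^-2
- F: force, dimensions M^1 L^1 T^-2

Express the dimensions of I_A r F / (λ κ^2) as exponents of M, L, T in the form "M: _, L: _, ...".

M: -5, L: 0, T: 2

Collect each base-dimension exponent across the product:
  M: (0) − (2) + (0) − 2·(2) + (1) = -5
  L: (4) − (2) + (1) − 2·(2) + (1) = 0
  T: (0) − (0) + (0) − 2·(-2) + (-2) = 2
So the dimensions are [M⁻⁵ T²].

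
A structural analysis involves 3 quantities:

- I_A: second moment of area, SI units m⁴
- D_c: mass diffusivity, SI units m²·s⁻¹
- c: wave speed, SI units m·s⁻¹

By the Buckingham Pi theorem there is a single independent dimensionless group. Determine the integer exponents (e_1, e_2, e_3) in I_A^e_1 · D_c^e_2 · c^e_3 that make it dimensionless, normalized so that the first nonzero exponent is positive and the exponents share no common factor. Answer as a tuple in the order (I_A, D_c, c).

L: e_1·(4) + e_2·(2) + e_3·(1) = 0
T: e_1·(0) + e_2·(-1) + e_3·(-1) = 0
Solving this homogeneous linear system for the smallest-integer solution (first nonzero entry positive) gives (1, -4, 4).

(1, -4, 4)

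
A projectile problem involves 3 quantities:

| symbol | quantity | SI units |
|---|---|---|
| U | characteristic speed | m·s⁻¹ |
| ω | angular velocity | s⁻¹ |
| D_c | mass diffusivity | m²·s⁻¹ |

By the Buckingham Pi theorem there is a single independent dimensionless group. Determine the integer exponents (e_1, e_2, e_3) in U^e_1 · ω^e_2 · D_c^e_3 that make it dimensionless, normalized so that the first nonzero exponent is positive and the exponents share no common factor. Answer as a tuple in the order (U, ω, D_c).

L: e_1·(1) + e_2·(0) + e_3·(2) = 0
T: e_1·(-1) + e_2·(-1) + e_3·(-1) = 0
Solving this homogeneous linear system for the smallest-integer solution (first nonzero entry positive) gives (2, -1, -1).

(2, -1, -1)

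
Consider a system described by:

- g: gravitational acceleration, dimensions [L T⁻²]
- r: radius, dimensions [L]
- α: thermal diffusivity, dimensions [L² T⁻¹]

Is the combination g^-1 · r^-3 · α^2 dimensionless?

yes

Sum the exponent of each base dimension across the product:
  M: −[g]_M − 3·[r]_M + 2·[α]_M = −(0) − 3·(0) + 2·(0) = 0
  L: −[g]_L − 3·[r]_L + 2·[α]_L = −(1) − 3·(1) + 2·(2) = 0
  T: −[g]_T − 3·[r]_T + 2·[α]_T = −(-2) − 3·(0) + 2·(-1) = 0
All base exponents vanish — dimensionless.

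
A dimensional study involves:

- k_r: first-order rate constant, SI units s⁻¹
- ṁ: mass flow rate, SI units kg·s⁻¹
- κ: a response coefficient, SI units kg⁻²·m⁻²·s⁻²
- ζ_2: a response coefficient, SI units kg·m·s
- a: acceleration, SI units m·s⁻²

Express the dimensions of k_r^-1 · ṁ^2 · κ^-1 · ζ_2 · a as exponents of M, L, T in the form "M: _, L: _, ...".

Collect each base-dimension exponent across the product:
  M: −(0) + 2·(1) − (-2) + (1) + (0) = 5
  L: −(0) + 2·(0) − (-2) + (1) + (1) = 4
  T: −(-1) + 2·(-1) − (-2) + (1) + (-2) = 0
So the dimensions are [M⁵ L⁴].

M: 5, L: 4, T: 0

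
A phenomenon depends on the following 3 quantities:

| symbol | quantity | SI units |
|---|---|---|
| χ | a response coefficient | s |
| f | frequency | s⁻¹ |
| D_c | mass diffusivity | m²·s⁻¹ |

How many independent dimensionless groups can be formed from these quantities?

1

There are 3 variables and 2 base dimensions (L, T).
The dimension matrix has rank 2.
Independent dimensionless groups: 3 − 2 = 1.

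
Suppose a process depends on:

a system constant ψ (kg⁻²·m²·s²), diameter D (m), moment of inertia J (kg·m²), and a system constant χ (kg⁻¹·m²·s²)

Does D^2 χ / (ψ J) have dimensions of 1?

yes

Sum the exponent of each base dimension across the product:
  M: −[ψ]_M + 2·[D]_M − [J]_M + [χ]_M = −(-2) + 2·(0) − (1) + (-1) = 0
  L: −[ψ]_L + 2·[D]_L − [J]_L + [χ]_L = −(2) + 2·(1) − (2) + (2) = 0
  T: −[ψ]_T + 2·[D]_T − [J]_T + [χ]_T = −(2) + 2·(0) − (0) + (2) = 0
All base exponents vanish — dimensionless.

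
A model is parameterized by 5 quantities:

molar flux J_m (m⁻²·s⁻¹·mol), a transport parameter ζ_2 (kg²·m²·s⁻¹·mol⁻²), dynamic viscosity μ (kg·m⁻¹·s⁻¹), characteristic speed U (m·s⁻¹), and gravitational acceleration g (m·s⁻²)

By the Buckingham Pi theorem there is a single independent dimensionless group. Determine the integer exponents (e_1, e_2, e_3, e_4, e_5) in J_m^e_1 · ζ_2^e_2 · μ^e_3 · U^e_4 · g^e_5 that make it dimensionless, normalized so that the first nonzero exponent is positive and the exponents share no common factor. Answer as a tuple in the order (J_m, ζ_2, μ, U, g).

(2, 1, -2, 1, -1)

M: e_1·(0) + e_2·(2) + e_3·(1) + e_4·(0) + e_5·(0) = 0
L: e_1·(-2) + e_2·(2) + e_3·(-1) + e_4·(1) + e_5·(1) = 0
T: e_1·(-1) + e_2·(-1) + e_3·(-1) + e_4·(-1) + e_5·(-2) = 0
N: e_1·(1) + e_2·(-2) + e_3·(0) + e_4·(0) + e_5·(0) = 0
Solving this homogeneous linear system for the smallest-integer solution (first nonzero entry positive) gives (2, 1, -2, 1, -1).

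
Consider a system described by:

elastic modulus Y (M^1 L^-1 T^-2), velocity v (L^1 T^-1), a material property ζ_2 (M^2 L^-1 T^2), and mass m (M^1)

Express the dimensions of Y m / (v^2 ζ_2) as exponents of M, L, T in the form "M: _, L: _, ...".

Collect each base-dimension exponent across the product:
  M: (1) − 2·(0) − (2) + (1) = 0
  L: (-1) − 2·(1) − (-1) + (0) = -2
  T: (-2) − 2·(-1) − (2) + (0) = -2
So the dimensions are [L⁻² T⁻²].

M: 0, L: -2, T: -2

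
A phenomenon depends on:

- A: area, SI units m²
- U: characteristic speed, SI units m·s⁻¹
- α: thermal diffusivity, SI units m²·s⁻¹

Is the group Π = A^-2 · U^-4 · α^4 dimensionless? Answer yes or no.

yes

Sum the exponent of each base dimension across the product:
  M: −2·[A]_M − 4·[U]_M + 4·[α]_M = −2·(0) − 4·(0) + 4·(0) = 0
  L: −2·[A]_L − 4·[U]_L + 4·[α]_L = −2·(2) − 4·(1) + 4·(2) = 0
  T: −2·[A]_T − 4·[U]_T + 4·[α]_T = −2·(0) − 4·(-1) + 4·(-1) = 0
  Θ: −2·[A]_Θ − 4·[U]_Θ + 4·[α]_Θ = −2·(0) − 4·(0) + 4·(0) = 0
All base exponents vanish — dimensionless.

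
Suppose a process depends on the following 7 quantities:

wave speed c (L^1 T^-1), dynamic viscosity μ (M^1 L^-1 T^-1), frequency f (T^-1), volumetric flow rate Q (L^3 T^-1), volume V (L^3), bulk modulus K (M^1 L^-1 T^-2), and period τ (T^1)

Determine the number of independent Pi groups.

There are 7 variables and 3 base dimensions (M, L, T).
The dimension matrix has rank 3.
Independent dimensionless groups: 7 − 3 = 4.

4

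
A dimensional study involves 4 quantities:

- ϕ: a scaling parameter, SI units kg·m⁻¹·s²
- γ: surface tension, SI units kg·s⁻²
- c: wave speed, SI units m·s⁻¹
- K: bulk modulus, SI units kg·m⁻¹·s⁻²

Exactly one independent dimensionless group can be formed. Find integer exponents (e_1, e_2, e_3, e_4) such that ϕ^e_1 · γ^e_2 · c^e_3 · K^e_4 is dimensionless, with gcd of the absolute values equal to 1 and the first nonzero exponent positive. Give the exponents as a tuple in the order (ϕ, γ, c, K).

M: e_1·(1) + e_2·(1) + e_3·(0) + e_4·(1) = 0
L: e_1·(-1) + e_2·(0) + e_3·(1) + e_4·(-1) = 0
T: e_1·(2) + e_2·(-2) + e_3·(-1) + e_4·(-2) = 0
Solving this homogeneous linear system for the smallest-integer solution (first nonzero entry positive) gives (1, -4, 4, 3).

(1, -4, 4, 3)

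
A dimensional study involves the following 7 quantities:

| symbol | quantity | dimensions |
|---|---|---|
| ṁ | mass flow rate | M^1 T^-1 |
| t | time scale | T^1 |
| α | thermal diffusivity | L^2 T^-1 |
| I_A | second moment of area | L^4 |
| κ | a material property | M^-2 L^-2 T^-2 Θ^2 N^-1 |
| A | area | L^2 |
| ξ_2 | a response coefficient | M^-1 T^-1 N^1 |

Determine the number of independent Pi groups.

There are 7 variables and 5 base dimensions (M, L, T, Θ, N).
The dimension matrix has rank 5.
Independent dimensionless groups: 7 − 5 = 2.

2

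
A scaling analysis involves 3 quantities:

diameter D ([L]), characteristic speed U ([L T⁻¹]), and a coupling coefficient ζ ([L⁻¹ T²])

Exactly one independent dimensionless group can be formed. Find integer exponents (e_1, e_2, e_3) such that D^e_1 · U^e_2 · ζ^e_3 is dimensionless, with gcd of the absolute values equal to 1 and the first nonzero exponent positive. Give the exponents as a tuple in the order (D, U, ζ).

L: e_1·(1) + e_2·(1) + e_3·(-1) = 0
T: e_1·(0) + e_2·(-1) + e_3·(2) = 0
Solving this homogeneous linear system for the smallest-integer solution (first nonzero entry positive) gives (1, -2, -1).

(1, -2, -1)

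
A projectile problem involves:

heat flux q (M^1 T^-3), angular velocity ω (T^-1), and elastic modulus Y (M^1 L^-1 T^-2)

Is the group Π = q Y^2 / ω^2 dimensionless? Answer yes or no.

Sum the exponent of each base dimension across the product:
  M: [q]_M − 2·[ω]_M + 2·[Y]_M = (1) − 2·(0) + 2·(1) = 3
  L: [q]_L − 2·[ω]_L + 2·[Y]_L = (0) − 2·(0) + 2·(-1) = -2
  T: [q]_T − 2·[ω]_T + 2·[Y]_T = (-3) − 2·(-1) + 2·(-2) = -5
Net dimensions [M³ L⁻² T⁻⁵] ≠ [1] — not dimensionless.

no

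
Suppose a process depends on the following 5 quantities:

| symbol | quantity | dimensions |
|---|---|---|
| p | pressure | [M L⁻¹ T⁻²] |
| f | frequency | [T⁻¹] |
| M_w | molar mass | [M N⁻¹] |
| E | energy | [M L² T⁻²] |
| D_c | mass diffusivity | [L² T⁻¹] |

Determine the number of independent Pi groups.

1

There are 5 variables and 4 base dimensions (M, L, T, N).
The dimension matrix has rank 4.
Independent dimensionless groups: 5 − 4 = 1.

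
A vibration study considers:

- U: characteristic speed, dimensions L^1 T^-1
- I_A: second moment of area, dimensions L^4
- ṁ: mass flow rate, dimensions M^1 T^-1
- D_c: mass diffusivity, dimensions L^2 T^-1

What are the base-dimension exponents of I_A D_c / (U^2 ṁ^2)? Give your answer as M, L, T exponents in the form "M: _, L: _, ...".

M: -2, L: 4, T: 3

Collect each base-dimension exponent across the product:
  M: −2·(0) + (0) − 2·(1) + (0) = -2
  L: −2·(1) + (4) − 2·(0) + (2) = 4
  T: −2·(-1) + (0) − 2·(-1) + (-1) = 3
So the dimensions are [M⁻² L⁴ T³].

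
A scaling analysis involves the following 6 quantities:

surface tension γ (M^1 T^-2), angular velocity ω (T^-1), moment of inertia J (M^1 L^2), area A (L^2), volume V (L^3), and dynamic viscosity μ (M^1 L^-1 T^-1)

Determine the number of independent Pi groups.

There are 6 variables and 3 base dimensions (M, L, T).
The dimension matrix has rank 3.
Independent dimensionless groups: 6 − 3 = 3.

3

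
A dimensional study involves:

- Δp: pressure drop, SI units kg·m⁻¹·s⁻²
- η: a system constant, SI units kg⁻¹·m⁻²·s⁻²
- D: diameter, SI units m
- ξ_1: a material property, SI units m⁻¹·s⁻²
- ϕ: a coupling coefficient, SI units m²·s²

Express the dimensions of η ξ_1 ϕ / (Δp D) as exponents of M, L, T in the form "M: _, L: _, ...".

M: -2, L: -1, T: 0

Collect each base-dimension exponent across the product:
  M: −(1) + (-1) − (0) + (0) + (0) = -2
  L: −(-1) + (-2) − (1) + (-1) + (2) = -1
  T: −(-2) + (-2) − (0) + (-2) + (2) = 0
So the dimensions are [M⁻² L⁻¹].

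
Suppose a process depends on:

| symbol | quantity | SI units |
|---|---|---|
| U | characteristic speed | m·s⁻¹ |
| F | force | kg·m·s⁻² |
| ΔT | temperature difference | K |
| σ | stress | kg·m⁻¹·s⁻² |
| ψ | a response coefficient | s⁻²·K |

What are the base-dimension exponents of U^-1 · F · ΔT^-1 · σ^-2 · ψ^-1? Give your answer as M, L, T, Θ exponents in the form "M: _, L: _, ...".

M: -1, L: 2, T: 5, Θ: -2

Collect each base-dimension exponent across the product:
  M: −(0) + (1) − (0) − 2·(1) − (0) = -1
  L: −(1) + (1) − (0) − 2·(-1) − (0) = 2
  T: −(-1) + (-2) − (0) − 2·(-2) − (-2) = 5
  Θ: −(0) + (0) − (1) − 2·(0) − (1) = -2
So the dimensions are [M⁻¹ L² T⁵ Θ⁻²].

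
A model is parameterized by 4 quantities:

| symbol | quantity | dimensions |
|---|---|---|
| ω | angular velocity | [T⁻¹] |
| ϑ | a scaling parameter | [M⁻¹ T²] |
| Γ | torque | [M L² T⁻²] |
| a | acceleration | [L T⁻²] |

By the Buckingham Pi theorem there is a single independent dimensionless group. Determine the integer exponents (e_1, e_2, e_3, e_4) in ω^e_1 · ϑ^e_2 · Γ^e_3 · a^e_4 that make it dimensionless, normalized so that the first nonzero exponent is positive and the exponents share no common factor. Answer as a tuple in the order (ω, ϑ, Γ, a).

(4, 1, 1, -2)

M: e_1·(0) + e_2·(-1) + e_3·(1) + e_4·(0) = 0
L: e_1·(0) + e_2·(0) + e_3·(2) + e_4·(1) = 0
T: e_1·(-1) + e_2·(2) + e_3·(-2) + e_4·(-2) = 0
Solving this homogeneous linear system for the smallest-integer solution (first nonzero entry positive) gives (4, 1, 1, -2).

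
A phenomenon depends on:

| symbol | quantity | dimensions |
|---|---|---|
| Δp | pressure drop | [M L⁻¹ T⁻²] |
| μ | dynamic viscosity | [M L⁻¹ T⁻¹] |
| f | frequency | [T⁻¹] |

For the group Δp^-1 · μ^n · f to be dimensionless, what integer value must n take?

Balance the M exponent: (1)·n from μ, plus −(1) + (0) = -1 from the rest, must sum to zero.
n − 1 = 0, so n = 1.

1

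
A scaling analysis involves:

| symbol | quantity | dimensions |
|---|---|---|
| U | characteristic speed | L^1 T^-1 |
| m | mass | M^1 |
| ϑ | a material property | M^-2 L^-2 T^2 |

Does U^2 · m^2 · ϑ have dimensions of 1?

Sum the exponent of each base dimension across the product:
  M: 2·[U]_M + 2·[m]_M + [ϑ]_M = 2·(0) + 2·(1) + (-2) = 0
  L: 2·[U]_L + 2·[m]_L + [ϑ]_L = 2·(1) + 2·(0) + (-2) = 0
  T: 2·[U]_T + 2·[m]_T + [ϑ]_T = 2·(-1) + 2·(0) + (2) = 0
All base exponents vanish — dimensionless.

yes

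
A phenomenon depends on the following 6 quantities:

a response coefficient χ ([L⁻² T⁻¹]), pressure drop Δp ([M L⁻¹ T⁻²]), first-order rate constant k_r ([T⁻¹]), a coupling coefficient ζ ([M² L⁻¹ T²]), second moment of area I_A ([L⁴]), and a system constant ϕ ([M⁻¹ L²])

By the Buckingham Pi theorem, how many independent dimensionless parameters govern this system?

There are 6 variables and 3 base dimensions (M, L, T).
The dimension matrix has rank 3.
Independent dimensionless groups: 6 − 3 = 3.

3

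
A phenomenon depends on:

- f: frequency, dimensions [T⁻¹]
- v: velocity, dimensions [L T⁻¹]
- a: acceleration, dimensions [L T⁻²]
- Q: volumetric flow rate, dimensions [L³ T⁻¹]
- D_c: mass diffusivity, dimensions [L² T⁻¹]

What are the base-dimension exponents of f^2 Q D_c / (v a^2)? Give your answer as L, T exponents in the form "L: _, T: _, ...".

Collect each base-dimension exponent across the product:
  L: 2·(0) − (1) − 2·(1) + (3) + (2) = 2
  T: 2·(-1) − (-1) − 2·(-2) + (-1) + (-1) = 1
So the dimensions are [L² T].

L: 2, T: 1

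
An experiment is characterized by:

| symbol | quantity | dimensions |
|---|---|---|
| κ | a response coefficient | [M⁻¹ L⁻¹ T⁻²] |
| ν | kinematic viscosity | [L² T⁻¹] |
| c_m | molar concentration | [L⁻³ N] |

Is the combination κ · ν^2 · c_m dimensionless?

no

Sum the exponent of each base dimension across the product:
  M: [κ]_M + 2·[ν]_M + [c_m]_M = (-1) + 2·(0) + (0) = -1
  L: [κ]_L + 2·[ν]_L + [c_m]_L = (-1) + 2·(2) + (-3) = 0
  T: [κ]_T + 2·[ν]_T + [c_m]_T = (-2) + 2·(-1) + (0) = -4
  N: [κ]_N + 2·[ν]_N + [c_m]_N = (0) + 2·(0) + (1) = 1
Net dimensions [M⁻¹ T⁻⁴ N] ≠ [1] — not dimensionless.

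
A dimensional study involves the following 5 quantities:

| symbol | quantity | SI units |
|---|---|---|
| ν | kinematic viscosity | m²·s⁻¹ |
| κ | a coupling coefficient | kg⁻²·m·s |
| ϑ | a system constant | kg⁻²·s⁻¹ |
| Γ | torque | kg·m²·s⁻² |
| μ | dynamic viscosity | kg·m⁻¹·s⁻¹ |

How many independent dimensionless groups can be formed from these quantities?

There are 5 variables and 3 base dimensions (M, L, T).
The dimension matrix has rank 3.
Independent dimensionless groups: 5 − 3 = 2.

2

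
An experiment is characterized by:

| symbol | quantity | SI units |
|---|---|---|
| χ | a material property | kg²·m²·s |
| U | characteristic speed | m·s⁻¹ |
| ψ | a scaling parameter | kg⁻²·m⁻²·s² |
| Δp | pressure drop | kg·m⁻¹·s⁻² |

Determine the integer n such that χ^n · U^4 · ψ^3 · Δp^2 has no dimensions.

Balance the M exponent: (2)·n from χ, plus 4·(0) + 3·(-2) + 2·(1) = -4 from the rest, must sum to zero.
2n − 4 = 0, so n = 2.

2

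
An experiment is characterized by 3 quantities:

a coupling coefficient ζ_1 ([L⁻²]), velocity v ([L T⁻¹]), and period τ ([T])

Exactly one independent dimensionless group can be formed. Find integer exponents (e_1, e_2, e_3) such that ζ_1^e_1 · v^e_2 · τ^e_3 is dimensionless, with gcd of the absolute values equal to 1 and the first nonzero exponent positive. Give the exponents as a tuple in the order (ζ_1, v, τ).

(1, 2, 2)

L: e_1·(-2) + e_2·(1) + e_3·(0) = 0
T: e_1·(0) + e_2·(-1) + e_3·(1) = 0
Solving this homogeneous linear system for the smallest-integer solution (first nonzero entry positive) gives (1, 2, 2).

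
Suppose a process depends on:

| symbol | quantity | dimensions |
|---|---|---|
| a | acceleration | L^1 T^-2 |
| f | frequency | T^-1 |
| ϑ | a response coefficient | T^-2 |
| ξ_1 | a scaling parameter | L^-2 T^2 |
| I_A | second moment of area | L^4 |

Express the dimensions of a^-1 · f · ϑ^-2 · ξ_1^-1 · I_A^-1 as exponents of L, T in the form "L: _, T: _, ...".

Collect each base-dimension exponent across the product:
  L: −(1) + (0) − 2·(0) − (-2) − (4) = -3
  T: −(-2) + (-1) − 2·(-2) − (2) − (0) = 3
So the dimensions are [L⁻³ T³].

L: -3, T: 3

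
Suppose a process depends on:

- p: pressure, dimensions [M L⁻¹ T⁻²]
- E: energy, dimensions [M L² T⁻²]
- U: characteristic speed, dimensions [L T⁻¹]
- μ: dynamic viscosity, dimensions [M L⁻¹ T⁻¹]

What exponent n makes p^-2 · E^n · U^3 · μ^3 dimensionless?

-1

Balance the M exponent: (1)·n from E, plus −2·(1) + 3·(0) + 3·(1) = 1 from the rest, must sum to zero.
n + 1 = 0, so n = -1.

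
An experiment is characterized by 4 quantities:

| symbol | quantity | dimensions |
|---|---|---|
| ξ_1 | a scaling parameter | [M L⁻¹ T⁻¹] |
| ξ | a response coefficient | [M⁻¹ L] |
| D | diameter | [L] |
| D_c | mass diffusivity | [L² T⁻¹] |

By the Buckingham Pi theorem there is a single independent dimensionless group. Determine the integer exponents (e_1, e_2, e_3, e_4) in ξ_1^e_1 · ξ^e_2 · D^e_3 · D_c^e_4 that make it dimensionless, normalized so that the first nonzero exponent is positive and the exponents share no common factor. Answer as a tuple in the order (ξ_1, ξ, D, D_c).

M: e_1·(1) + e_2·(-1) + e_3·(0) + e_4·(0) = 0
L: e_1·(-1) + e_2·(1) + e_3·(1) + e_4·(2) = 0
T: e_1·(-1) + e_2·(0) + e_3·(0) + e_4·(-1) = 0
Solving this homogeneous linear system for the smallest-integer solution (first nonzero entry positive) gives (1, 1, 2, -1).

(1, 1, 2, -1)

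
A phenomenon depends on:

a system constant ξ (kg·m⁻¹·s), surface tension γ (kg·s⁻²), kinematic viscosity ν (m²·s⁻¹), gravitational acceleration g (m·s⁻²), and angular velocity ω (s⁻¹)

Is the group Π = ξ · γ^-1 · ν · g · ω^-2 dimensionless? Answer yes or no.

no

Sum the exponent of each base dimension across the product:
  M: [ξ]_M − [γ]_M + [ν]_M + [g]_M − 2·[ω]_M = (1) − (1) + (0) + (0) − 2·(0) = 0
  L: [ξ]_L − [γ]_L + [ν]_L + [g]_L − 2·[ω]_L = (-1) − (0) + (2) + (1) − 2·(0) = 2
  T: [ξ]_T − [γ]_T + [ν]_T + [g]_T − 2·[ω]_T = (1) − (-2) + (-1) + (-2) − 2·(-1) = 2
Net dimensions [L² T²] ≠ [1] — not dimensionless.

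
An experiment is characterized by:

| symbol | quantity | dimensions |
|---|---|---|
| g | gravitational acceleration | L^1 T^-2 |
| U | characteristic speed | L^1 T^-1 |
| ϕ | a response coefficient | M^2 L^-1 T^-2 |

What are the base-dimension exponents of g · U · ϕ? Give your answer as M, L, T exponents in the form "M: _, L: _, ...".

Collect each base-dimension exponent across the product:
  M: (0) + (0) + (2) = 2
  L: (1) + (1) + (-1) = 1
  T: (-2) + (-1) + (-2) = -5
So the dimensions are [M² L T⁻⁵].

M: 2, L: 1, T: -5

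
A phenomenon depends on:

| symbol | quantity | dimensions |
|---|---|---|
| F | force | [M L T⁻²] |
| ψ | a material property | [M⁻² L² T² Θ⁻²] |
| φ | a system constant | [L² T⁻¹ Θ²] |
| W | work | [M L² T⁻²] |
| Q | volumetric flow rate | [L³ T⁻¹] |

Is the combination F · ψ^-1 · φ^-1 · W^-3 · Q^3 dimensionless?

Sum the exponent of each base dimension across the product:
  M: [F]_M − [ψ]_M − [φ]_M − 3·[W]_M + 3·[Q]_M = (1) − (-2) − (0) − 3·(1) + 3·(0) = 0
  L: [F]_L − [ψ]_L − [φ]_L − 3·[W]_L + 3·[Q]_L = (1) − (2) − (2) − 3·(2) + 3·(3) = 0
  T: [F]_T − [ψ]_T − [φ]_T − 3·[W]_T + 3·[Q]_T = (-2) − (2) − (-1) − 3·(-2) + 3·(-1) = 0
  Θ: [F]_Θ − [ψ]_Θ − [φ]_Θ − 3·[W]_Θ + 3·[Q]_Θ = (0) − (-2) − (2) − 3·(0) + 3·(0) = 0
All base exponents vanish — dimensionless.

yes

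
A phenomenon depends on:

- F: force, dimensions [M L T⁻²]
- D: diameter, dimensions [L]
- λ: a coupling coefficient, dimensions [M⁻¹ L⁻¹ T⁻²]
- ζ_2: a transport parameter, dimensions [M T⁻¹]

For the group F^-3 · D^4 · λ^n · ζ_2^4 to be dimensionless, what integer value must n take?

Balance the M exponent: (-1)·n from λ, plus −3·(1) + 4·(0) + 4·(1) = 1 from the rest, must sum to zero.
−n + 1 = 0, so n = 1.

1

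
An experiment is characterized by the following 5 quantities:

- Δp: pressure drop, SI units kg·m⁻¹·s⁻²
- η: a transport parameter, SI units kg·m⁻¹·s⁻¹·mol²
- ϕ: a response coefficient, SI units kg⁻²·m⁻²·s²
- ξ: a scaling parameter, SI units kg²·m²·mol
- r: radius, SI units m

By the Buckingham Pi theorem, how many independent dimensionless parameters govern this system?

There are 5 variables and 4 base dimensions (M, L, T, N).
The dimension matrix has rank 4.
Independent dimensionless groups: 5 − 4 = 1.

1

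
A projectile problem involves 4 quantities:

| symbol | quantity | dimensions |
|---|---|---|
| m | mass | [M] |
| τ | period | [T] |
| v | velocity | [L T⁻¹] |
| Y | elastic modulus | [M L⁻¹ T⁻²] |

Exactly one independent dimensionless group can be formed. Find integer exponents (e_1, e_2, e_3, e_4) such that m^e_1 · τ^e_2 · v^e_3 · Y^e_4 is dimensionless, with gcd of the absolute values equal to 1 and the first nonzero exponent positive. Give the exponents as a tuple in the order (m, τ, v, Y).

M: e_1·(1) + e_2·(0) + e_3·(0) + e_4·(1) = 0
L: e_1·(0) + e_2·(0) + e_3·(1) + e_4·(-1) = 0
T: e_1·(0) + e_2·(1) + e_3·(-1) + e_4·(-2) = 0
Solving this homogeneous linear system for the smallest-integer solution (first nonzero entry positive) gives (1, -3, -1, -1).

(1, -3, -1, -1)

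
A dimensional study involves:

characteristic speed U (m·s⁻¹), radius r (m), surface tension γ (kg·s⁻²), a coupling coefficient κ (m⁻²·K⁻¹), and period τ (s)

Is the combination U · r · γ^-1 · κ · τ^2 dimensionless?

no

Sum the exponent of each base dimension across the product:
  M: [U]_M + [r]_M − [γ]_M + [κ]_M + 2·[τ]_M = (0) + (0) − (1) + (0) + 2·(0) = -1
  L: [U]_L + [r]_L − [γ]_L + [κ]_L + 2·[τ]_L = (1) + (1) − (0) + (-2) + 2·(0) = 0
  T: [U]_T + [r]_T − [γ]_T + [κ]_T + 2·[τ]_T = (-1) + (0) − (-2) + (0) + 2·(1) = 3
  Θ: [U]_Θ + [r]_Θ − [γ]_Θ + [κ]_Θ + 2·[τ]_Θ = (0) + (0) − (0) + (-1) + 2·(0) = -1
Net dimensions [M⁻¹ T³ Θ⁻¹] ≠ [1] — not dimensionless.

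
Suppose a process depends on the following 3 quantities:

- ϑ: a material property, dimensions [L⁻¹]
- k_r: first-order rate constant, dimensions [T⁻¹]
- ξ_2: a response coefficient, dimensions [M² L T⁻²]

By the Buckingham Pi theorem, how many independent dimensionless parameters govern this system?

0

There are 3 variables and 3 base dimensions (M, L, T).
The dimension matrix has rank 3.
Independent dimensionless groups: 3 − 3 = 0.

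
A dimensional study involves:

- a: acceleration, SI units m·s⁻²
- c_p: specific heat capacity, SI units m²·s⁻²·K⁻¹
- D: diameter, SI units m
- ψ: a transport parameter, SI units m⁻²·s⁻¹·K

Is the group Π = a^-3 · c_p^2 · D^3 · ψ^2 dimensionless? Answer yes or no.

yes

Sum the exponent of each base dimension across the product:
  M: −3·[a]_M + 2·[c_p]_M + 3·[D]_M + 2·[ψ]_M = −3·(0) + 2·(0) + 3·(0) + 2·(0) = 0
  L: −3·[a]_L + 2·[c_p]_L + 3·[D]_L + 2·[ψ]_L = −3·(1) + 2·(2) + 3·(1) + 2·(-2) = 0
  T: −3·[a]_T + 2·[c_p]_T + 3·[D]_T + 2·[ψ]_T = −3·(-2) + 2·(-2) + 3·(0) + 2·(-1) = 0
  Θ: −3·[a]_Θ + 2·[c_p]_Θ + 3·[D]_Θ + 2·[ψ]_Θ = −3·(0) + 2·(-1) + 3·(0) + 2·(1) = 0
  N: −3·[a]_N + 2·[c_p]_N + 3·[D]_N + 2·[ψ]_N = −3·(0) + 2·(0) + 3·(0) + 2·(0) = 0
All base exponents vanish — dimensionless.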